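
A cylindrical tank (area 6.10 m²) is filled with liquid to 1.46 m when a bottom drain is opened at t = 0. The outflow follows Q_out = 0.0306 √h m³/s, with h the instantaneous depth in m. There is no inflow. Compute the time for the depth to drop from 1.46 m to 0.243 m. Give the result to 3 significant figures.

Unsteady balance on liquid volume: A dh/dt = −0.0306 √h.
This is separable: 2 d(√h)/dt = −0.0306/A, so √h = √h₀ − (0.0306/(2A)) t.
t = 2A(√h₀ − √h)/0.0306 = 2·6.10·(√1.46 − √0.243)/0.0306
  = 12.200 × (1.2083 − 0.49295) / 0.0306 = 285.21 s.

285 s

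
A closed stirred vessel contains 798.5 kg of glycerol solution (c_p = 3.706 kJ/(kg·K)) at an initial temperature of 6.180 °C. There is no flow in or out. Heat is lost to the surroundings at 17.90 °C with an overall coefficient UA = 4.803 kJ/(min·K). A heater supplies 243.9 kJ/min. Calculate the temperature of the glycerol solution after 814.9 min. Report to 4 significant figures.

M c_p dT/dt = −UA(T − T_amb) + Q̇.
dT/dt = (T_ss − T)/τ with T_ss = T_amb + Q̇/UA = 17.90 + 243.9/4.803 = 68.6808 °C, τ = M c_p/UA = 798.5·3.706/4.803 = 616.123 min.
Solution: T(t) = T_ss + (T₀ − T_ss) e^(−t/τ).
T(814.9) = 68.6808 + (-62.5008)·0.266435 = 52.0284 °C.

52.03 °C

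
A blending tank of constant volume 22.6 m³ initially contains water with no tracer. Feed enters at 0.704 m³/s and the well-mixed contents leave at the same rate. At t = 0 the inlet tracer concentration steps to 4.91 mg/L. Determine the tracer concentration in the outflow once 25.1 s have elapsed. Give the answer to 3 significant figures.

Species balance on the tank: V dC/dt = Q(C_in − C).
Time constant τ = V/Q = 22.6/0.704 = 32.102 s.
C approaches C_in exponentially: C(t) = C_in + (C₀ − C_in) e^(−t/τ).
C(25.1) = 4.91 + (0 − 4.91)·e^(−25.1/32.102) = 4.91 + (-4.9100)·0.45755 = 2.6634 mg/L.

2.66 mg/L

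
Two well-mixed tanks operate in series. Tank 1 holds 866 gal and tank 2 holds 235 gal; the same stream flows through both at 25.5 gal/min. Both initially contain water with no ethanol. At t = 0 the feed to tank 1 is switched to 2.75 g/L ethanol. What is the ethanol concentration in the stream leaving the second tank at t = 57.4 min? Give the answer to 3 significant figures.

2.06 g/L

Each tank obeys Vᵢ dCᵢ/dt = Q(Cᵢ₋₁ − Cᵢ), so τᵢ = Vᵢ/Q.
τ₁ = 866/25.5 = 33.961 min; τ₂ = 235/25.5 = 9.2157 min.
Solving the cascade with C₁(0)=C₂(0)=0 gives C₂(t) = C_in[1 − (τ₁ e^(−t/τ₁) − τ₂ e^(−t/τ₂))/(τ₁ − τ₂)].
At t = 57.4: e^(−t/τ₁) = 0.18449, e^(−t/τ₂) = 0.0019724.
C₂ = 2.75·[1 − (33.961·0.18449 − 9.2157·0.0019724)/(24.745)] = 2.75·0.74754 = 2.0557 g/L.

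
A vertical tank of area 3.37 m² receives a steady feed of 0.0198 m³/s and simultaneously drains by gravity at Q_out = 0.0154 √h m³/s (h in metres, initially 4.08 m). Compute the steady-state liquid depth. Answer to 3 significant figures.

A dh/dt = Q_in − 0.0154 √h. Steady state requires inflow = outflow:
Q_in = 0.0154 √h_ss ⇒ √h_ss = 0.0198/0.0154 = 1.2857.
h_ss = 1.2857² = 1.6531 m. (Since h₀ = 4.08 m > h_ss, the level will fall toward this value.)

1.65 m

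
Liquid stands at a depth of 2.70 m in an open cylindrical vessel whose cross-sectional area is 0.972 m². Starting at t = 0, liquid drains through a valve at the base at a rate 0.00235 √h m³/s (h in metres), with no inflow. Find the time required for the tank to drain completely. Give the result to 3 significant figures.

A dh/dt = −Q_out = −0.00235 √h.
Separate and integrate: 2(√h − √h₀) = −(0.00235/A) t.
Set h = 0: 2√h₀ = (0.00235/A) t_empty ⇒ t_empty = 2A√h₀/0.00235.
t_empty = 2·0.972·√2.70/0.00235 = 1.9440·1.6432/0.00235 = 1359.3 s.

1360 s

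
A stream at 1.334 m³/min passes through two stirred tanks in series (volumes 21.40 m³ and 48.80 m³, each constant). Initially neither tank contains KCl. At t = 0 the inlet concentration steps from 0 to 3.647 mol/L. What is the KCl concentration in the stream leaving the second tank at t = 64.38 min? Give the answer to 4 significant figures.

2.581 mol/L

Time constants: τᵢ = Vᵢ/Q for each well-mixed tank.
τ₁ = 21.40/1.334 = 16.0420 min; τ₂ = 48.80/1.334 = 36.5817 min.
Tank 1: C₁ = C_in(1 − e^(−t/τ₁)). Tank 2 (τ₁ ≠ τ₂): C₂ = C_in[1 − (τ₁ e^(−t/τ₁) − τ₂ e^(−t/τ₂))/(τ₁ − τ₂)].
At t = 64.38: e^(−t/τ₁) = 0.0180751, e^(−t/τ₂) = 0.172063.
C₂ = 3.647·[1 − (16.0420·0.0180751 − 36.5817·0.172063)/(-20.5397)] = 3.647·0.707669 = 2.58087 mol/L.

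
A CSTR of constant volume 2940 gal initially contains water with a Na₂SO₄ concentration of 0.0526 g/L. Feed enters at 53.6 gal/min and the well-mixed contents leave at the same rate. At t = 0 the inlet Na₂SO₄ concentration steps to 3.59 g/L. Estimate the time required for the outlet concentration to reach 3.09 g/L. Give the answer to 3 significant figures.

Unsteady species balance (constant V, well mixed): V dC/dt = Q(C_in − C), so τ = V/Q = 54.851 min.
C(t) = C_in + (C₀ − C_in) e^(−t/τ). Set C = 3.09 and solve for t:
e^(−t/τ) = (C − C_in)/(C₀ − C_in) = (3.09 − 3.59)/(0.0526 − 3.59) = 0.14135
t = −τ ln(…) = 54.851 × 1.9565 = 107.32 min.

107 min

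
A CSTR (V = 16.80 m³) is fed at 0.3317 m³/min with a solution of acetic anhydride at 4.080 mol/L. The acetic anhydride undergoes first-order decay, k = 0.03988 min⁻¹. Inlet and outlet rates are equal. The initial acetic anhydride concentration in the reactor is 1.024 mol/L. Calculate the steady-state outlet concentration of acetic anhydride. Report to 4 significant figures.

Accumulation = in − out − consumed: V dC/dt = Q C_in − Q C − k V C.
At steady state: 0 = Q C_in − (Q + kV) C_ss, so C_ss = Q C_in/(Q + kV).
C_ss = 0.3317·4.080/(0.3317 + 0.03988·16.80) = 1.35334/1.00168 = 1.35106 mol/L.

1.351 mol/L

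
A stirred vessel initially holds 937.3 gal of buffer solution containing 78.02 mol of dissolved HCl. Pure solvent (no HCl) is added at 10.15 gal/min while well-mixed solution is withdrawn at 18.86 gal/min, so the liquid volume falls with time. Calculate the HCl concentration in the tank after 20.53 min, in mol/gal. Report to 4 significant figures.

Total volume: dV/dt = Q_in − Q_out = -8.71000 gal/min, so V(t) = 937.3 − 8.71000 t and V(20.53) = 758.484 gal.
No HCl enters, so dm/dt = −Q_out · (m/V).
Separate: dm/m = −Q_out dt/V(t) ⇒ ln(m/m₀) = −(Q_out/(Q_in−Q_out)) ln(V/V₀).
m = m₀ (V₀/V)^(Q_out/(Q_in−Q_out)) = 78.02 × (937.3/758.484)^(-2.16533) = 49.3335 mol.
C = m/V = 49.3335/758.484 = 0.0650423 mol/gal.

0.06504 mol/gal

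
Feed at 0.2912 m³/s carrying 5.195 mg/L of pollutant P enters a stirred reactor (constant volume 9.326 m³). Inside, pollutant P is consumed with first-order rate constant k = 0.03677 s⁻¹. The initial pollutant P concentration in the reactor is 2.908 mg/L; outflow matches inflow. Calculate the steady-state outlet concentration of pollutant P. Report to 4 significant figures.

2.386 mg/L

Species balance: V dC/dt = Q C_in − Q C − k V C.
At steady state: 0 = Q C_in − (Q + kV) C_ss, so C_ss = Q C_in/(Q + kV).
C_ss = 0.2912·5.195/(0.2912 + 0.03677·9.326) = 1.51278/0.634117 = 2.38565 mg/L.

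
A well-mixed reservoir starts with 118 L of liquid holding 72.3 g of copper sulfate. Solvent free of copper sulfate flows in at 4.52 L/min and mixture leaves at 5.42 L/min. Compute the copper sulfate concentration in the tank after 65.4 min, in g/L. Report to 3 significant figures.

Let m(t) be the amount of copper sulfate. Volume: V(t) = V₀ + (Q_in − Q_out) t = 118 − 0.90000 t; V(65.4) = 59.140 L.
Species balance (pure solvent in): dm/dt = −Q_out · m/V(t).
Separate: dm/m = −Q_out dt/V(t) ⇒ ln(m/m₀) = −(Q_out/(Q_in−Q_out)) ln(V/V₀).
m = m₀ (V₀/V)^(Q_out/(Q_in−Q_out)) = 72.3 × (118/59.140)^(-6.0222) = 1.1284 g.
C = m/V = 1.1284/59.140 = 0.019080 g/L.

0.0191 g/L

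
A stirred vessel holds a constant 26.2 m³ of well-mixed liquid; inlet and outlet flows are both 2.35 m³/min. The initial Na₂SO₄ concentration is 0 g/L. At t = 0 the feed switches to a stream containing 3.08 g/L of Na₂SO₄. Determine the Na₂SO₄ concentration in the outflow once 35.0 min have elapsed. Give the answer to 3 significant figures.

Transient balance on the dissolved component: V dC/dt = Q(C_in − C).
Rewrite as dC/dt + C/τ = C_in/τ, τ = V/Q = 11.149 min.
Solution: C(t) = C_in + (C₀ − C_in) e^(−t/τ).
C(35.0) = 3.08 + (0 − 3.08)·e^(−35.0/11.149) = 3.08 + (-3.0800)·0.043313 = 2.9466 g/L.

2.95 g/L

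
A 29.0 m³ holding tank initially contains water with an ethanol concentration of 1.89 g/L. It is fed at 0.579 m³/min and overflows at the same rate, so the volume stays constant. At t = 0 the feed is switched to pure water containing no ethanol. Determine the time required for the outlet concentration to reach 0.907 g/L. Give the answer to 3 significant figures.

Species balance on the tank: V dC/dt = Q(C_in − C), so τ = V/Q = 50.086 min.
C(t) = C_in + (C₀ − C_in) e^(−t/τ). Set C = 0.907 and solve for t:
e^(−t/τ) = (C − C_in)/(C₀ − C_in) = (0.907 − 0)/(1.89 − 0) = 0.47989
t = −τ ln(…) = 50.086 × 0.73419 = 36.773 min.

36.8 min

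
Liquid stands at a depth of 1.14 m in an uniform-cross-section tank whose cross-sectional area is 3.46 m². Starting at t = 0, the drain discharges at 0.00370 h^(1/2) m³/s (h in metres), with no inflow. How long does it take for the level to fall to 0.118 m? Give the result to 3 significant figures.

1350 s

Volume balance on the tank: A dh/dt = −0.00370 √h.
∫ h^(−1/2) dh = −(0.00370/A) ∫ dt, giving 2√h = 2√h₀ − (0.00370/A) t.
t = 2A(√h₀ − √h)/0.00370 = 2·3.46·(√1.14 − √0.118)/0.00370
  = 6.9200 × (1.0677 − 0.34351) / 0.00370 = 1354.4 s.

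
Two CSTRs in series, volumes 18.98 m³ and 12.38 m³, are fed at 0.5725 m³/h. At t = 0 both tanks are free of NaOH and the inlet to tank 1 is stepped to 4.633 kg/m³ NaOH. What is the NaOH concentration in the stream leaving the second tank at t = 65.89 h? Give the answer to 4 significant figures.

Each tank obeys Vᵢ dCᵢ/dt = Q(Cᵢ₋₁ − Cᵢ), so τᵢ = Vᵢ/Q.
τ₁ = 18.98/0.5725 = 33.1528 h; τ₂ = 12.38/0.5725 = 21.6245 h.
Solving the cascade with C₁(0)=C₂(0)=0 gives C₂(t) = C_in[1 − (τ₁ e^(−t/τ₁) − τ₂ e^(−t/τ₂))/(τ₁ − τ₂)].
At t = 65.89: e^(−t/τ₁) = 0.137043, e^(−t/τ₂) = 0.0475006.
C₂ = 4.633·[1 − (33.1528·0.137043 − 21.6245·0.0475006)/(11.5284)] = 4.633·0.694998 = 3.21992 kg/m³.

3.220 kg/m³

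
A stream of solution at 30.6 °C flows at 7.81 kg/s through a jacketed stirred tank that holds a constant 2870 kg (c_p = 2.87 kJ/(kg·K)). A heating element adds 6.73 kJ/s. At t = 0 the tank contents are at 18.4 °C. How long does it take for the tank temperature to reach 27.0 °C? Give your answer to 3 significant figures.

428 s

Unsteady energy balance on the tank contents: M c_p dT/dt = ṁ c_p (T_in − T) + 6.73.
τ = M/ṁ = 367.48 s; T_ss = T_in + Q̇/(ṁ c_p) = 30.900 °C.
T(t) = T_ss + (T₀ − T_ss) e^(−t/τ). Set T = 27.0:
e^(−t/τ) = (27.0 − 30.900)/(18.4 − 30.900) = 0.31201
t = −367.48 · ln(0.31201) = 428.00 s.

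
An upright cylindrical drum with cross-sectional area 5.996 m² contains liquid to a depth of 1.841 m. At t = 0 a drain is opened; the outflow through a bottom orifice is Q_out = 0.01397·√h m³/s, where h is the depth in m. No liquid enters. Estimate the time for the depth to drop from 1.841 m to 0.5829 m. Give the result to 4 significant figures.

With no inflow, A dh/dt = −0.01397 √h.
∫ h^(−1/2) dh = −(0.01397/A) ∫ dt, giving 2√h = 2√h₀ − (0.01397/A) t.
t = 2A(√h₀ − √h)/0.01397 = 2·5.996·(√1.841 − √0.5829)/0.01397
  = 11.9920 × (1.35683 − 0.763479) / 0.01397 = 509.343 s.

509.3 s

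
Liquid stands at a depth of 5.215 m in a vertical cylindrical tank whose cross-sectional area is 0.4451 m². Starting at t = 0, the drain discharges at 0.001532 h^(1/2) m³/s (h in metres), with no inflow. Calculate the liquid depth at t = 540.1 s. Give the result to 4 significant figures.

1.834 m

With no inflow, A dh/dt = −0.001532 √h.
∫ h^(−1/2) dh = −(0.001532/A) ∫ dt, giving 2√h = 2√h₀ − (0.001532/A) t.
√h = √5.215 − 0.001532·540.1/(2·0.4451) = 2.28364 − 0.929491 = 1.35415.
h = 1.35415² = 1.83371 m.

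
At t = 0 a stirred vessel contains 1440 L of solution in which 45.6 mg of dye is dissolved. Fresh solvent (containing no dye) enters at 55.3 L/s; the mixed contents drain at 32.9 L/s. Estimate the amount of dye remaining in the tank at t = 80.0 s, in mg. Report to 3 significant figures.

Let m(t) be the amount of dye. Volume: V(t) = V₀ + (Q_in − Q_out) t = 1440 + 22.400 t; V(80.0) = 3232.0 L.
No dye enters, so dm/dt = −Q_out · (m/V).
dm/m = −Q_out dt/(V₀ + 22.400 t); integrating gives ln(m/m₀) = −(Q_out/(Q_in−Q_out)) ln(V/V₀).
m = m₀ (V₀/V)^(Q_out/(Q_in−Q_out)) = 45.6 × (1440/3232.0)^(1.4688) = 13.908 mg.

13.9 mg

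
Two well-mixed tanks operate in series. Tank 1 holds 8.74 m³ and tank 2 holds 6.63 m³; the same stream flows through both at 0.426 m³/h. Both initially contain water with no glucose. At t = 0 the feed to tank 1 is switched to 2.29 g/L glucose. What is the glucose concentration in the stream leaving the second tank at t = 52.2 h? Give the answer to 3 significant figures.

1.80 g/L

Each tank obeys Vᵢ dCᵢ/dt = Q(Cᵢ₋₁ − Cᵢ), so τᵢ = Vᵢ/Q.
τ₁ = 8.74/0.426 = 20.516 h; τ₂ = 6.63/0.426 = 15.563 h.
Tank 1: C₁ = C_in(1 − e^(−t/τ₁)). Tank 2 (τ₁ ≠ τ₂): C₂ = C_in[1 − (τ₁ e^(−t/τ₁) − τ₂ e^(−t/τ₂))/(τ₁ − τ₂)].
At t = 52.2: e^(−t/τ₁) = 0.078528, e^(−t/τ₂) = 0.034943.
C₂ = 2.29·[1 − (20.516·0.078528 − 15.563·0.034943)/(4.9531)] = 2.29·0.78452 = 1.7966 g/L.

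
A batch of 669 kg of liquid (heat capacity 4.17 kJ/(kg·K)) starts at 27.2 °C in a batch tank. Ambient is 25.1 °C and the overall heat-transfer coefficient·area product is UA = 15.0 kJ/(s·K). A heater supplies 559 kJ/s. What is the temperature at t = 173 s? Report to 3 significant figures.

48.5 °C

Lumped-capacitance energy balance: M c_p dT/dt = UA(T_amb − T) + Q̇.
dT/dt = (T_ss − T)/τ with T_ss = T_amb + Q̇/UA = 25.1 + 559/15.0 = 62.367 °C, τ = M c_p/UA = 669·4.17/15.0 = 185.98 s.
This is linear first-order; T(t) = T_ss + (T₀ − T_ss) e^(−t/τ).
T(173) = 62.367 + (-35.167)·0.39448 = 48.494 °C.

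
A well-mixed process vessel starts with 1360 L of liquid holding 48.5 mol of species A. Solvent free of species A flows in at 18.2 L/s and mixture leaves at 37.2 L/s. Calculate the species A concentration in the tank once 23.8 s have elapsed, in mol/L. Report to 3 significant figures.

0.0242 mol/L

Let m(t) be the amount of species A. Volume: V(t) = V₀ + (Q_in − Q_out) t = 1360 − 19.000 t; V(23.8) = 907.80 L.
Solute balance: dm/dt = 0 − Q_out C = −Q_out m/V(t).
dm/m = −Q_out dt/(V₀ − 19.000 t); integrating gives ln(m/m₀) = −(Q_out/(Q_in−Q_out)) ln(V/V₀).
m = m₀ (V₀/V)^(Q_out/(Q_in−Q_out)) = 48.5 × (1360/907.80)^(-1.9579) = 21.980 mol.
C = m/V = 21.980/907.80 = 0.024213 mol/L.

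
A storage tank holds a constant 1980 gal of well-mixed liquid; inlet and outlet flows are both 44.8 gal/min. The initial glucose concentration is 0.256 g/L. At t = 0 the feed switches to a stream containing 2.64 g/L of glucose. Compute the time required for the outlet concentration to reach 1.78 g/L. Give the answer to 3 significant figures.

Unsteady species balance (constant V, well mixed): V dC/dt = Q(C_in − C), so τ = V/Q = 44.196 min.
C(t) = C_in + (C₀ − C_in) e^(−t/τ). Set C = 1.78 and solve for t:
e^(−t/τ) = (C − C_in)/(C₀ − C_in) = (1.78 − 2.64)/(0.256 − 2.64) = 0.36074
t = −τ ln(…) = 44.196 × 1.0196 = 45.063 min.

45.1 min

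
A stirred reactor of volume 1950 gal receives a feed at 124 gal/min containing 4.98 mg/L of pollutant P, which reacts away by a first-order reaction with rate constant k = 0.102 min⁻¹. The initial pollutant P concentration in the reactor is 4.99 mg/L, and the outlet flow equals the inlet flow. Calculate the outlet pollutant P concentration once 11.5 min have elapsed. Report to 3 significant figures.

Accumulation = in − out − consumed: V dC/dt = Q C_in − Q C − k V C.
dC/dt = (Q/V) C_in − (Q/V + k) C; effective rate a = Q/V + k = 0.063590 + 0.102 = 0.16559 min⁻¹.
C_ss = Q C_in/(Q + kV) = 1.9124 mg/L; C(t) = C_ss + (C₀ − C_ss) e^(−a t).
C(11.5) = 1.9124 + (3.0776)·e^(−0.16559·11.5) = 1.9124 + (3.0776)·0.14893 = 2.3708 mg/L.

2.37 mg/L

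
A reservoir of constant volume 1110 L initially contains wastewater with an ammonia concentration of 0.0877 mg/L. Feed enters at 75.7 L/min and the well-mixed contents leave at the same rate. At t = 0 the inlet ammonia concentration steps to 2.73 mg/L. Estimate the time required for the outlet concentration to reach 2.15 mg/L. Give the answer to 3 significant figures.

22.2 min

Species balance on the tank: V dC/dt = Q(C_in − C), so τ = V/Q = 14.663 min.
C(t) = C_in + (C₀ − C_in) e^(−t/τ). Set C = 2.15 and solve for t:
e^(−t/τ) = (C − C_in)/(C₀ − C_in) = (2.15 − 2.73)/(0.0877 − 2.73) = 0.21951
t = −τ ln(…) = 14.663 × 1.5164 = 22.235 min.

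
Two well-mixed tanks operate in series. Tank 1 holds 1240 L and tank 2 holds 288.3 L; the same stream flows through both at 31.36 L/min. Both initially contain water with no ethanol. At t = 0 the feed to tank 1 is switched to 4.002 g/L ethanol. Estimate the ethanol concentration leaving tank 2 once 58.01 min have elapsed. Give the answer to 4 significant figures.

Species balance on tank i: dCᵢ/dt = (Cᵢ₋₁ − Cᵢ)/τᵢ with τᵢ = Vᵢ/Q.
τ₁ = 1240/31.36 = 39.5408 min; τ₂ = 288.3/31.36 = 9.19324 min.
Solving the cascade with C₁(0)=C₂(0)=0 gives C₂(t) = C_in[1 − (τ₁ e^(−t/τ₁) − τ₂ e^(−t/τ₂))/(τ₁ − τ₂)].
At t = 58.01: e^(−t/τ₁) = 0.230595, e^(−t/τ₂) = 0.00181790.
C₂ = 4.002·[1 − (39.5408·0.230595 − 9.19324·0.00181790)/(30.3476)] = 4.002·0.700101 = 2.80180 g/L.

2.802 g/L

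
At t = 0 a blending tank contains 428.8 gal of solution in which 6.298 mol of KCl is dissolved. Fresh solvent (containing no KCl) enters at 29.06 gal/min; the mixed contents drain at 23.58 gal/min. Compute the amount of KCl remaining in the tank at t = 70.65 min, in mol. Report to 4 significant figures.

Let m(t) be the amount of KCl. Volume: V(t) = V₀ + (Q_in − Q_out) t = 428.8 + 5.48000 t; V(70.65) = 815.962 gal.
Solute balance: dm/dt = 0 − Q_out C = −Q_out m/V(t).
dm/m = −Q_out dt/(V₀ + 5.48000 t); integrating gives ln(m/m₀) = −(Q_out/(Q_in−Q_out)) ln(V/V₀).
m = m₀ (V₀/V)^(Q_out/(Q_in−Q_out)) = 6.298 × (428.8/815.962)^(4.30292) = 0.395277 mol.

0.3953 mol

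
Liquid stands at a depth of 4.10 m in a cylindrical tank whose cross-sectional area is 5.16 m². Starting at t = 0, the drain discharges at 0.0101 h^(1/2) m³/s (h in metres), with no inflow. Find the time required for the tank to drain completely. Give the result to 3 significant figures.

Unsteady balance on liquid volume: A dh/dt = −0.0101 √h.
This is separable: 2 d(√h)/dt = −0.0101/A, so √h = √h₀ − (0.0101/(2A)) t.
Tank is empty when √h = 0: t_empty = 2A√h₀/0.0101.
t_empty = 2·5.16·√4.10/0.0101 = 10.320·2.0248/0.0101 = 2069.0 s.

2070 s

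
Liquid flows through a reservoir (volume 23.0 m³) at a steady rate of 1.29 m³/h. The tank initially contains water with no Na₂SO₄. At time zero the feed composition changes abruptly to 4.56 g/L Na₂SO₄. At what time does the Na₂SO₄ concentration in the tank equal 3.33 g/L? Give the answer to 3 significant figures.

Transient balance on the dissolved component: V dC/dt = Q(C_in − C), so τ = V/Q = 17.829 h.
C(t) = C_in + (C₀ − C_in) e^(−t/τ). Set C = 3.33 and solve for t:
e^(−t/τ) = (C − C_in)/(C₀ − C_in) = (3.33 − 4.56)/(0 − 4.56) = 0.26974
t = −τ ln(…) = 17.829 × 1.3103 = 23.362 h.

23.4 h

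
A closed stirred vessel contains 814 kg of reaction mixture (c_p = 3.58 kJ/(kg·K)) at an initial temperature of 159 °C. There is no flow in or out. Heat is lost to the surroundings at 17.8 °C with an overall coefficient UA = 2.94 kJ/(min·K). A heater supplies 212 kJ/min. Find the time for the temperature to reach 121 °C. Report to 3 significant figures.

M c_p dT/dt = −UA(T − T_amb) + Q̇.
τ = M c_p/UA = 991.20 min; T_ss = T_amb + Q̇/UA = 17.8 + 212/2.94 = 89.909 °C.
T(t) = T_ss + (T₀ − T_ss)e^(−t/τ); set T = 121:
t = −τ ln[(T − T_ss)/(T₀ − T_ss)] = −991.20 · ln(0.45000) = 791.47 min.

791 min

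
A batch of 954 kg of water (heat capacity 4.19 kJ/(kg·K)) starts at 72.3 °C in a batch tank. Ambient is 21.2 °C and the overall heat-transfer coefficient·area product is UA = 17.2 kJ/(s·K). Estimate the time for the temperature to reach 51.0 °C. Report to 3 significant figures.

M c_p dT/dt = −UA(T − T_amb).
τ = M c_p/UA = 232.40 s; T_ss = T_amb = 21.200 °C.
T(t) = T_ss + (T₀ − T_ss)e^(−t/τ); set T = 51.0:
t = −τ ln[(T − T_ss)/(T₀ − T_ss)] = −232.40 · ln(0.58317) = 125.33 s.

125 s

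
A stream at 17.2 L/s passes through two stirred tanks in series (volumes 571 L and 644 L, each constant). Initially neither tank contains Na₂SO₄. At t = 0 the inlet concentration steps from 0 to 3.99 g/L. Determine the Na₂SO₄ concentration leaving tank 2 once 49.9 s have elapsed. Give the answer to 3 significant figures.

Species balance on tank i: dCᵢ/dt = (Cᵢ₋₁ − Cᵢ)/τᵢ with τᵢ = Vᵢ/Q.
τ₁ = 571/17.2 = 33.198 s; τ₂ = 644/17.2 = 37.442 s.
Tank 1: C₁ = C_in(1 − e^(−t/τ₁)). Tank 2 (τ₁ ≠ τ₂): C₂ = C_in[1 − (τ₁ e^(−t/τ₁) − τ₂ e^(−t/τ₂))/(τ₁ − τ₂)].
At t = 49.9: e^(−t/τ₁) = 0.22244, e^(−t/τ₂) = 0.26376.
C₂ = 3.99·[1 − (33.198·0.22244 − 37.442·0.26376)/(-4.2442)] = 3.99·0.41304 = 1.6480 g/L.

1.65 g/L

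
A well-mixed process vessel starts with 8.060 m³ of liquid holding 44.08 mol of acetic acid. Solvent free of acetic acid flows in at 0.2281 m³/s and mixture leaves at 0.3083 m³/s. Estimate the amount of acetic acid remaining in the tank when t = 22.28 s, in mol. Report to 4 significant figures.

16.82 mol

Let m(t) be the amount of acetic acid. Volume: V(t) = V₀ + (Q_in − Q_out) t = 8.060 − 0.0802000 t; V(22.28) = 6.27314 m³.
No acetic acid enters, so dm/dt = −Q_out · (m/V).
dm/m = −Q_out dt/(V₀ − 0.0802000 t); integrating gives ln(m/m₀) = −(Q_out/(Q_in−Q_out)) ln(V/V₀).
m = m₀ (V₀/V)^(Q_out/(Q_in−Q_out)) = 44.08 × (8.060/6.27314)^(-3.84414) = 16.8193 mol.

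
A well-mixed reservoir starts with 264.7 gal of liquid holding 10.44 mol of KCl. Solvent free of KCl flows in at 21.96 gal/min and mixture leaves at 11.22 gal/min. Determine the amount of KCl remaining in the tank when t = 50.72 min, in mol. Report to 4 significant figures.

Total volume: dV/dt = Q_in − Q_out = 10.7400 gal/min, so V(t) = 264.7 + 10.7400 t and V(50.72) = 809.433 gal.
Species balance (pure solvent in): dm/dt = −Q_out · m/V(t).
Separate: dm/m = −Q_out dt/V(t) ⇒ ln(m/m₀) = −(Q_out/(Q_in−Q_out)) ln(V/V₀).
m = m₀ (V₀/V)^(Q_out/(Q_in−Q_out)) = 10.44 × (264.7/809.433)^(1.04469) = 3.24772 mol.

3.248 mol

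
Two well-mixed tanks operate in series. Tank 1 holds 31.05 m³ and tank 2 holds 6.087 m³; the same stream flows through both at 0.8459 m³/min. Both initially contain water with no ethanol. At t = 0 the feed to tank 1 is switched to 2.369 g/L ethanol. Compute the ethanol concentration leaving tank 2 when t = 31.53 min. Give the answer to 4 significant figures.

Time constants: τᵢ = Vᵢ/Q for each well-mixed tank.
τ₁ = 31.05/0.8459 = 36.7065 min; τ₂ = 6.087/0.8459 = 7.19589 min.
Tank 1: C₁ = C_in(1 − e^(−t/τ₁)). Tank 2 (τ₁ ≠ τ₂): C₂ = C_in[1 − (τ₁ e^(−t/τ₁) − τ₂ e^(−t/τ₂))/(τ₁ − τ₂)].
At t = 31.53: e^(−t/τ₁) = 0.423595, e^(−t/τ₂) = 0.0125045.
C₂ = 2.369·[1 − (36.7065·0.423595 − 7.19589·0.0125045)/(29.5106)] = 2.369·0.476164 = 1.12803 g/L.

1.128 g/L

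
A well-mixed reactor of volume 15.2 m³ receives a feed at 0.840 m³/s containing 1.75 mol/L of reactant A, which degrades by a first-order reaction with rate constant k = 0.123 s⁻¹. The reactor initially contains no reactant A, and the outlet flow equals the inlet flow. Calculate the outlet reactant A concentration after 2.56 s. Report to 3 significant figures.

0.199 mol/L

Accumulation = in − out − consumed: V dC/dt = Q C_in − Q C − k V C.
This is linear with rate a = Q/V + k = 0.17826 s⁻¹.
C_ss = Q C_in/(Q + kV) = 0.54252 mol/L; C(t) = C_ss + (C₀ − C_ss) e^(−a t).
C(2.56) = 0.54252 + (-0.54252)·e^(−0.17826·2.56) = 0.54252 + (-0.54252)·0.63359 = 0.19878 mol/L.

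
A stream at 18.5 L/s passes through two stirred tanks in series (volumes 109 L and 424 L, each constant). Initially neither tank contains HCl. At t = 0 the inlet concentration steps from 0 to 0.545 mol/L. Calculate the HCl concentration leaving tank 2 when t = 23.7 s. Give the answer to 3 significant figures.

Each tank obeys Vᵢ dCᵢ/dt = Q(Cᵢ₋₁ − Cᵢ), so τᵢ = Vᵢ/Q.
τ₁ = 109/18.5 = 5.8919 s; τ₂ = 424/18.5 = 22.919 s.
Solving the cascade with C₁(0)=C₂(0)=0 gives C₂(t) = C_in[1 − (τ₁ e^(−t/τ₁) − τ₂ e^(−t/τ₂))/(τ₁ − τ₂)].
At t = 23.7: e^(−t/τ₁) = 0.017909, e^(−t/τ₂) = 0.35555.
C₂ = 0.545·[1 − (5.8919·0.017909 − 22.919·0.35555)/(-17.027)] = 0.545·0.52761 = 0.28755 mol/L.

0.288 mol/L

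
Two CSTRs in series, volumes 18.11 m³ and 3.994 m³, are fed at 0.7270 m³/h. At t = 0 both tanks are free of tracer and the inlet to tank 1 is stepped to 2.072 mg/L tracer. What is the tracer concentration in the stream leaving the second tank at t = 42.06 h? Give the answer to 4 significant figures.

1.581 mg/L

Time constants: τᵢ = Vᵢ/Q for each well-mixed tank.
τ₁ = 18.11/0.7270 = 24.9106 h; τ₂ = 3.994/0.7270 = 5.49381 h.
Tank 1: C₁ = C_in(1 − e^(−t/τ₁)). Tank 2 (τ₁ ≠ τ₂): C₂ = C_in[1 − (τ₁ e^(−t/τ₁) − τ₂ e^(−t/τ₂))/(τ₁ − τ₂)].
At t = 42.06: e^(−t/τ₁) = 0.184808, e^(−t/τ₂) = 0.000473249.
C₂ = 2.072·[1 − (24.9106·0.184808 − 5.49381·0.000473249)/(19.4168)] = 2.072·0.763036 = 1.58101 mg/L.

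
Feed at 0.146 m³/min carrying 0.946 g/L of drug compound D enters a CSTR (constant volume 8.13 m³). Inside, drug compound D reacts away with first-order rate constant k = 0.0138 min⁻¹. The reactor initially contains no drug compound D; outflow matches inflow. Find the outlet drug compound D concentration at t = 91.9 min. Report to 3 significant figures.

Accumulation = in − out − consumed: V dC/dt = Q C_in − Q C − k V C.
This is linear with rate a = Q/V + k = 0.031758 min⁻¹.
C_ss = Q C_in/(Q + kV) = 0.53493 g/L; C(t) = C_ss + (C₀ − C_ss) e^(−a t).
C(91.9) = 0.53493 + (-0.53493)·e^(−0.031758·91.9) = 0.53493 + (-0.53493)·0.054011 = 0.50604 g/L.

0.506 g/L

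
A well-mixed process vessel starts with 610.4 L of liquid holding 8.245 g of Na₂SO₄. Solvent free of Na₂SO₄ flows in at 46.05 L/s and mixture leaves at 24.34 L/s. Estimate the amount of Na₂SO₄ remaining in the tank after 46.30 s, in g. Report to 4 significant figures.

2.769 g

Let m(t) be the amount of Na₂SO₄. Volume: V(t) = V₀ + (Q_in − Q_out) t = 610.4 + 21.7100 t; V(46.30) = 1615.57 L.
Solute balance: dm/dt = 0 − Q_out C = −Q_out m/V(t).
Separate: dm/m = −Q_out dt/V(t) ⇒ ln(m/m₀) = −(Q_out/(Q_in−Q_out)) ln(V/V₀).
m = m₀ (V₀/V)^(Q_out/(Q_in−Q_out)) = 8.245 × (610.4/1615.57)^(1.12114) = 2.76866 g.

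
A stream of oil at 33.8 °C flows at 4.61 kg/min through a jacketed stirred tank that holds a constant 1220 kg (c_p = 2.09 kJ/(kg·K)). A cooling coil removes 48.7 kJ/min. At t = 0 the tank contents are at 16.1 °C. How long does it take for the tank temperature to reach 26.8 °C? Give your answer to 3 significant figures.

495 min

M c_p dT/dt = ṁ c_p (T_in − T) − Q̇.
τ = M/ṁ = 264.64 min; T_ss = T_in − Q̇/(ṁ c_p) = 28.745 °C.
T(t) = T_ss + (T₀ − T_ss) e^(−t/τ). Set T = 26.8:
e^(−t/τ) = (26.8 − 28.745)/(16.1 − 28.745) = 0.15385
t = −264.64 · ln(0.15385) = 495.36 min.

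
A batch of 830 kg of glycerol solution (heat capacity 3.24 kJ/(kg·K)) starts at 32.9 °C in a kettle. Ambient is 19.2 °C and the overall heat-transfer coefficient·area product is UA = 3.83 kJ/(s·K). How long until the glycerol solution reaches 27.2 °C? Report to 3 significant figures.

Lumped-capacitance energy balance: M c_p dT/dt = UA(T_amb − T).
τ = M c_p/UA = 702.14 s; T_ss = T_amb = 19.200 °C.
T(t) = T_ss + (T₀ − T_ss)e^(−t/τ); set T = 27.2:
t = −τ ln[(T − T_ss)/(T₀ − T_ss)] = −702.14 · ln(0.58394) = 377.72 s.

378 s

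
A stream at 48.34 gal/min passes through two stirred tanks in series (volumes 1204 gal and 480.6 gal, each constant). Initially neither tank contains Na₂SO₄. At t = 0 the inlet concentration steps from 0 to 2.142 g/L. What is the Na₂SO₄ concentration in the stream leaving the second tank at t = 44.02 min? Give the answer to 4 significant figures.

Time constants: τᵢ = Vᵢ/Q for each well-mixed tank.
τ₁ = 1204/48.34 = 24.9069 min; τ₂ = 480.6/48.34 = 9.94208 min.
Solving the cascade with C₁(0)=C₂(0)=0 gives C₂(t) = C_in[1 − (τ₁ e^(−t/τ₁) − τ₂ e^(−t/τ₂))/(τ₁ − τ₂)].
At t = 44.02: e^(−t/τ₁) = 0.170780, e^(−t/τ₂) = 0.0119426.
C₂ = 2.142·[1 − (24.9069·0.170780 − 9.94208·0.0119426)/(14.9648)] = 2.142·0.723695 = 1.55015 g/L.

1.550 g/L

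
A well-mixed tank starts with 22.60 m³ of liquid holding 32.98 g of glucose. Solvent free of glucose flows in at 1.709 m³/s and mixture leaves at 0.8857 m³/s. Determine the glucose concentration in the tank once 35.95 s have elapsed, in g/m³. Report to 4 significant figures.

0.2567 g/m³

Total volume: dV/dt = Q_in − Q_out = 0.823300 m³/s, so V(t) = 22.60 + 0.823300 t and V(35.95) = 52.1976 m³.
Solute balance: dm/dt = 0 − Q_out C = −Q_out m/V(t).
dm/m = −Q_out dt/(V₀ + 0.823300 t); integrating gives ln(m/m₀) = −(Q_out/(Q_in−Q_out)) ln(V/V₀).
m = m₀ (V₀/V)^(Q_out/(Q_in−Q_out)) = 32.98 × (22.60/52.1976)^(1.07579) = 13.4015 g.
C = m/V = 13.4015/52.1976 = 0.256746 g/m³.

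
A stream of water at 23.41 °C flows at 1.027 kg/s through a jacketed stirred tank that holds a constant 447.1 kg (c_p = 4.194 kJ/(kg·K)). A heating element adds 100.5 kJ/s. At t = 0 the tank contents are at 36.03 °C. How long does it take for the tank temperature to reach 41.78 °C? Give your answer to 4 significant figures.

M c_p dT/dt = ṁ c_p (T_in − T) + Q̇.
τ = M/ṁ = 435.346 s; T_ss = T_in + Q̇/(ṁ c_p) = 46.7428 °C.
T(t) = T_ss + (T₀ − T_ss) e^(−t/τ). Set T = 41.78:
e^(−t/τ) = (41.78 − 46.7428)/(36.03 − 46.7428) = 0.463260
t = −435.346 · ln(0.463260) = 334.984 s.

335.0 s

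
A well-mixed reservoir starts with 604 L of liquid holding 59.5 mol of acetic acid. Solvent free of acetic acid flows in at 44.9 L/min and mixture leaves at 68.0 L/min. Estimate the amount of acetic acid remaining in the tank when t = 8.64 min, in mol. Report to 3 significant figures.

Total volume: dV/dt = Q_in − Q_out = -23.100 L/min, so V(t) = 604 − 23.100 t and V(8.64) = 404.42 L.
Species balance (pure solvent in): dm/dt = −Q_out · m/V(t).
Separate: dm/m = −Q_out dt/V(t) ⇒ ln(m/m₀) = −(Q_out/(Q_in−Q_out)) ln(V/V₀).
m = m₀ (V₀/V)^(Q_out/(Q_in−Q_out)) = 59.5 × (604/404.42)^(-2.9437) = 18.268 mol.

18.3 mol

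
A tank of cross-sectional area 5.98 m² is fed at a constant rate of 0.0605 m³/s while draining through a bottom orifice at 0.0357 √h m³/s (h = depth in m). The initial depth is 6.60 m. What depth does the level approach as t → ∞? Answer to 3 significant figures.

2.87 m

Level balance: A dh/dt = 0.0605 − 0.0357 √h. Setting dh/dt = 0:
Q_in = 0.0357 √h_ss ⇒ √h_ss = 0.0605/0.0357 = 1.6947.
h_ss = 1.6947² = 2.8719 m. (Since h₀ = 6.60 m > h_ss, the level will fall toward this value.)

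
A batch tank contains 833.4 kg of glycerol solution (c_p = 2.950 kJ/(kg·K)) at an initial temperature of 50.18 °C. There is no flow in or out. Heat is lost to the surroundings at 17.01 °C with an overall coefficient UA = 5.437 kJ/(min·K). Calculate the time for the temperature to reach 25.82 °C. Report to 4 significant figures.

599.5 min

Lumped-capacitance energy balance: M c_p dT/dt = UA(T_amb − T).
τ = M c_p/UA = 452.185 min; T_ss = T_amb = 17.0100 °C.
T(t) = T_ss + (T₀ − T_ss)e^(−t/τ); set T = 25.82:
t = −τ ln[(T − T_ss)/(T₀ − T_ss)] = −452.185 · ln(0.265601) = 599.488 min.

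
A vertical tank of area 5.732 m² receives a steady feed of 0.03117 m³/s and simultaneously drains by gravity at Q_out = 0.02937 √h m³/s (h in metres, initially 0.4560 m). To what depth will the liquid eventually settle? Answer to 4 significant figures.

Unsteady balance on liquid volume: A dh/dt = Q_in − 0.02937 √h. At steady state dh/dt = 0:
Q_in = 0.02937 √h_ss ⇒ √h_ss = 0.03117/0.02937 = 1.06129.
h_ss = 1.06129² = 1.12633 m. (Since h₀ = 0.4560 m < h_ss, the level will rise toward this value.)

1.126 m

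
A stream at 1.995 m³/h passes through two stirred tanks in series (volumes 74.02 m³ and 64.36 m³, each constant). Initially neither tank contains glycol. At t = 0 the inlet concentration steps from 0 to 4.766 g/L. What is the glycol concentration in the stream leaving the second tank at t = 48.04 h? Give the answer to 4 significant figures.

1.924 g/L

Time constants: τᵢ = Vᵢ/Q for each well-mixed tank.
τ₁ = 74.02/1.995 = 37.1028 h; τ₂ = 64.36/1.995 = 32.2607 h.
Tank 1: C₁ = C_in(1 − e^(−t/τ₁)). Tank 2 (τ₁ ≠ τ₂): C₂ = C_in[1 − (τ₁ e^(−t/τ₁) − τ₂ e^(−t/τ₂))/(τ₁ − τ₂)].
At t = 48.04: e^(−t/τ₁) = 0.273957, e^(−t/τ₂) = 0.225571.
C₂ = 4.766·[1 − (37.1028·0.273957 − 32.2607·0.225571)/(4.84211)] = 4.766·0.403666 = 1.92387 g/L.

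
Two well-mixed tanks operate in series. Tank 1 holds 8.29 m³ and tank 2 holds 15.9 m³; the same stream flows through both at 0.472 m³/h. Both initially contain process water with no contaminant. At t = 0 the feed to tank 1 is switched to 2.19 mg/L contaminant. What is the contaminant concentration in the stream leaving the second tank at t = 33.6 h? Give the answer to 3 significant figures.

Species balance on tank i: dCᵢ/dt = (Cᵢ₋₁ − Cᵢ)/τᵢ with τᵢ = Vᵢ/Q.
τ₁ = 8.29/0.472 = 17.564 h; τ₂ = 15.9/0.472 = 33.686 h.
Tank 1: C₁ = C_in(1 − e^(−t/τ₁)). Tank 2 (τ₁ ≠ τ₂): C₂ = C_in[1 − (τ₁ e^(−t/τ₁) − τ₂ e^(−t/τ₂))/(τ₁ − τ₂)].
At t = 33.6: e^(−t/τ₁) = 0.14763, e^(−t/τ₂) = 0.36882.
C₂ = 2.19·[1 − (17.564·0.14763 − 33.686·0.36882)/(-16.123)] = 2.19·0.39021 = 0.85457 mg/L.

0.855 mg/L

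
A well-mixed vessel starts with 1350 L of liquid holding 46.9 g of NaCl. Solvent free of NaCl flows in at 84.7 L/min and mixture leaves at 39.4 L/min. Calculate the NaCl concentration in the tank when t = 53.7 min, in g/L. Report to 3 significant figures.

0.00506 g/L

Total volume: dV/dt = Q_in − Q_out = 45.300 L/min, so V(t) = 1350 + 45.300 t and V(53.7) = 3782.6 L.
Species balance (pure solvent in): dm/dt = −Q_out · m/V(t).
Separate: dm/m = −Q_out dt/V(t) ⇒ ln(m/m₀) = −(Q_out/(Q_in−Q_out)) ln(V/V₀).
m = m₀ (V₀/V)^(Q_out/(Q_in−Q_out)) = 46.9 × (1350/3782.6)^(0.86976) = 19.142 g.
C = m/V = 19.142/3782.6 = 0.0050606 g/L.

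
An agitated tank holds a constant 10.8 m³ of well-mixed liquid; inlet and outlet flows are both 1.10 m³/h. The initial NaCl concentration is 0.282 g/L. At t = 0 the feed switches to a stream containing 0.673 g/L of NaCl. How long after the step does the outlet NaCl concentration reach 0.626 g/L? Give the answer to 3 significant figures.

Species balance: V dC/dt = Q(C_in − C) ⇒ τ = V/Q = 9.8182 h.
C(t) = C_in + (C₀ − C_in) e^(−t/τ). Set C = 0.626 and solve for t:
e^(−t/τ) = (C − C_in)/(C₀ − C_in) = (0.626 − 0.673)/(0.282 − 0.673) = 0.12020
t = −τ ln(…) = 9.8182 × 2.1186 = 20.800 h.

20.8 h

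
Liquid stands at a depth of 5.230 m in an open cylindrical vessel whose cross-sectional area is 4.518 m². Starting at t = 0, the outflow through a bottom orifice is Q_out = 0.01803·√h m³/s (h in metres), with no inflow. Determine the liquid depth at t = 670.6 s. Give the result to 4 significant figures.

0.9003 m

With no inflow, A dh/dt = −0.01803 √h.
Separate and integrate: 2(√h − √h₀) = −(0.01803/A) t.
√h = √5.230 − 0.01803·670.6/(2·4.518) = 2.28692 − 1.33808 = 0.948836.
h = 0.948836² = 0.900290 m.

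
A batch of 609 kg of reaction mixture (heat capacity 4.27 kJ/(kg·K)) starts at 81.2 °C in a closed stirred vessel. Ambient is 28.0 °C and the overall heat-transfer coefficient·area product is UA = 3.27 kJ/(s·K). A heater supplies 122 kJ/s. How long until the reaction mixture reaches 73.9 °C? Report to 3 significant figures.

Unsteady energy balance on the tank contents: M c_p dT/dt = −UA(T − T_amb) + Q̇.
τ = M c_p/UA = 795.24 s; T_ss = T_amb + Q̇/UA = 28.0 + 122/3.27 = 65.309 °C.
T(t) = T_ss + (T₀ − T_ss)e^(−t/τ); set T = 73.9:
t = −τ ln[(T − T_ss)/(T₀ − T_ss)] = −795.24 · ln(0.54062) = 489.10 s.

489 s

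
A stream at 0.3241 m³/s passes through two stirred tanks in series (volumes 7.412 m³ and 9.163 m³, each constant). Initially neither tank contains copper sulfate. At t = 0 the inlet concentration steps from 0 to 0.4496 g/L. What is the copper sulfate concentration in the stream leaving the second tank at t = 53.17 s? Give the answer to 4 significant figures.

Time constants: τᵢ = Vᵢ/Q for each well-mixed tank.
τ₁ = 7.412/0.3241 = 22.8695 s; τ₂ = 9.163/0.3241 = 28.2721 s.
Tank 1: C₁ = C_in(1 − e^(−t/τ₁)). Tank 2 (τ₁ ≠ τ₂): C₂ = C_in[1 − (τ₁ e^(−t/τ₁) − τ₂ e^(−t/τ₂))/(τ₁ − τ₂)].
At t = 53.17: e^(−t/τ₁) = 0.0977901, e^(−t/τ₂) = 0.152491.
C₂ = 0.4496·[1 − (22.8695·0.0977901 − 28.2721·0.152491)/(-5.40265)] = 0.4496·0.615960 = 0.276936 g/L.

0.2769 g/L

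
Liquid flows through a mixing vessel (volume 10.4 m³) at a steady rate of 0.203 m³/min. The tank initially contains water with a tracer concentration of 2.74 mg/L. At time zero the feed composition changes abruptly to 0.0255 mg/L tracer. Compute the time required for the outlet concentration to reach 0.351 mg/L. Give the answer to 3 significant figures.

109 min

Mass balance on the solute (V constant): V dC/dt = Q(C_in − C), so τ = V/Q = 51.232 min.
C(t) = C_in + (C₀ − C_in) e^(−t/τ). Set C = 0.351 and solve for t:
e^(−t/τ) = (C − C_in)/(C₀ − C_in) = (0.351 − 0.0255)/(2.74 − 0.0255) = 0.11991
t = −τ ln(…) = 51.232 × 2.1210 = 108.66 min.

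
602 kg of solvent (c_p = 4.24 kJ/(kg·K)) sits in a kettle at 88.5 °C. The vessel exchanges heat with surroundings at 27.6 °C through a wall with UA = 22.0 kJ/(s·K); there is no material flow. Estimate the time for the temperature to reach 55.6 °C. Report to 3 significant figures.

M c_p dT/dt = −UA(T − T_amb).
τ = M c_p/UA = 116.02 s; T_ss = T_amb = 27.600 °C.
T(t) = T_ss + (T₀ − T_ss)e^(−t/τ); set T = 55.6:
t = −τ ln[(T − T_ss)/(T₀ − T_ss)] = −116.02 · ln(0.45977) = 90.152 s.

90.2 s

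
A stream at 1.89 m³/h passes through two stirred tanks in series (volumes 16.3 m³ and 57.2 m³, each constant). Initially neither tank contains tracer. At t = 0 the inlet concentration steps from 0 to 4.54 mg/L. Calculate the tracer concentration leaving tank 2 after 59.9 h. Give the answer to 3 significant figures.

Species balance on tank i: dCᵢ/dt = (Cᵢ₋₁ − Cᵢ)/τᵢ with τᵢ = Vᵢ/Q.
τ₁ = 16.3/1.89 = 8.6243 h; τ₂ = 57.2/1.89 = 30.265 h.
Tank 1: C₁ = C_in(1 − e^(−t/τ₁)). Tank 2 (τ₁ ≠ τ₂): C₂ = C_in[1 − (τ₁ e^(−t/τ₁) − τ₂ e^(−t/τ₂))/(τ₁ − τ₂)].
At t = 59.9: e^(−t/τ₁) = 0.00096300, e^(−t/τ₂) = 0.13818.
C₂ = 4.54·[1 − (8.6243·0.00096300 − 30.265·0.13818)/(-21.640)] = 4.54·0.80714 = 3.6644 mg/L.

3.66 mg/L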